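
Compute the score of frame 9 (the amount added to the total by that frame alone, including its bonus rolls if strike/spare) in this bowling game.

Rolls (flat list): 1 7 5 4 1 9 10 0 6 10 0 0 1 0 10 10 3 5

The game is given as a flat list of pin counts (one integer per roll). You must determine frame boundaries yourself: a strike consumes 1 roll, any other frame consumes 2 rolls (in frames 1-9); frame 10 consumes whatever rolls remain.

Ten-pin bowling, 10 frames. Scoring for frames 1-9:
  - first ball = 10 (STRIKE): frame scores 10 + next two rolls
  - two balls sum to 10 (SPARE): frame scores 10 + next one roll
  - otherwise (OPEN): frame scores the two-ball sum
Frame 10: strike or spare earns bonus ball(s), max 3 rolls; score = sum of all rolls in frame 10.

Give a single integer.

Answer: 23

Derivation:
Frame 1: OPEN (1+7=8). Cumulative: 8
Frame 2: OPEN (5+4=9). Cumulative: 17
Frame 3: SPARE (1+9=10). 10 + next roll (10) = 20. Cumulative: 37
Frame 4: STRIKE. 10 + next two rolls (0+6) = 16. Cumulative: 53
Frame 5: OPEN (0+6=6). Cumulative: 59
Frame 6: STRIKE. 10 + next two rolls (0+0) = 10. Cumulative: 69
Frame 7: OPEN (0+0=0). Cumulative: 69
Frame 8: OPEN (1+0=1). Cumulative: 70
Frame 9: STRIKE. 10 + next two rolls (10+3) = 23. Cumulative: 93
Frame 10: STRIKE. Sum of all frame-10 rolls (10+3+5) = 18. Cumulative: 111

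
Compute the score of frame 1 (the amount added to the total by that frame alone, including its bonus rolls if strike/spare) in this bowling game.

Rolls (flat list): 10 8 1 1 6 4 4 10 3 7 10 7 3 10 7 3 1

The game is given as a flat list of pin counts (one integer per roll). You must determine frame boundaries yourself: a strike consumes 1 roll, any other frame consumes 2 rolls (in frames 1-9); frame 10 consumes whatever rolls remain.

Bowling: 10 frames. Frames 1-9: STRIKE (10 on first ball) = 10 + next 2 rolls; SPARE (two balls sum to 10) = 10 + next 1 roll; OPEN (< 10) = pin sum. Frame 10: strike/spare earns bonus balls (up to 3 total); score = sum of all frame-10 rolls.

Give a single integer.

Answer: 19

Derivation:
Frame 1: STRIKE. 10 + next two rolls (8+1) = 19. Cumulative: 19
Frame 2: OPEN (8+1=9). Cumulative: 28
Frame 3: OPEN (1+6=7). Cumulative: 35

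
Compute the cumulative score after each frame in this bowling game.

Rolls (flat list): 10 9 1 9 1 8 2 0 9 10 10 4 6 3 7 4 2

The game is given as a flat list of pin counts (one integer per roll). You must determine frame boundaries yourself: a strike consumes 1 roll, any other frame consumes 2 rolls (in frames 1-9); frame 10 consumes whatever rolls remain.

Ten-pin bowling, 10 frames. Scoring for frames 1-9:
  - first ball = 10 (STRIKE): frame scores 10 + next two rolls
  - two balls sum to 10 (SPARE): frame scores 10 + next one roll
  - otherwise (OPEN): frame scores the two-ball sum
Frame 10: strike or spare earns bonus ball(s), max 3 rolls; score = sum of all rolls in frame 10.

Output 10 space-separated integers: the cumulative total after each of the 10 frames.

Frame 1: STRIKE. 10 + next two rolls (9+1) = 20. Cumulative: 20
Frame 2: SPARE (9+1=10). 10 + next roll (9) = 19. Cumulative: 39
Frame 3: SPARE (9+1=10). 10 + next roll (8) = 18. Cumulative: 57
Frame 4: SPARE (8+2=10). 10 + next roll (0) = 10. Cumulative: 67
Frame 5: OPEN (0+9=9). Cumulative: 76
Frame 6: STRIKE. 10 + next two rolls (10+4) = 24. Cumulative: 100
Frame 7: STRIKE. 10 + next two rolls (4+6) = 20. Cumulative: 120
Frame 8: SPARE (4+6=10). 10 + next roll (3) = 13. Cumulative: 133
Frame 9: SPARE (3+7=10). 10 + next roll (4) = 14. Cumulative: 147
Frame 10: OPEN. Sum of all frame-10 rolls (4+2) = 6. Cumulative: 153

Answer: 20 39 57 67 76 100 120 133 147 153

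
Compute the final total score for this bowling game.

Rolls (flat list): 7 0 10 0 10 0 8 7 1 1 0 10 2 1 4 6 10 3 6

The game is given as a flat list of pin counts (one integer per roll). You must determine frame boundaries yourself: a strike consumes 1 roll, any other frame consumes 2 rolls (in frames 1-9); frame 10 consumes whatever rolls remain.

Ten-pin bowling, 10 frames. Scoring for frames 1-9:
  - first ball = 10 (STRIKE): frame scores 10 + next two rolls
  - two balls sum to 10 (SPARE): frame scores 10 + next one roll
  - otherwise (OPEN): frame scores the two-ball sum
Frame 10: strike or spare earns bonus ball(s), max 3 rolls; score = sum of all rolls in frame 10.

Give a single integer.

Answer: 109

Derivation:
Frame 1: OPEN (7+0=7). Cumulative: 7
Frame 2: STRIKE. 10 + next two rolls (0+10) = 20. Cumulative: 27
Frame 3: SPARE (0+10=10). 10 + next roll (0) = 10. Cumulative: 37
Frame 4: OPEN (0+8=8). Cumulative: 45
Frame 5: OPEN (7+1=8). Cumulative: 53
Frame 6: OPEN (1+0=1). Cumulative: 54
Frame 7: STRIKE. 10 + next two rolls (2+1) = 13. Cumulative: 67
Frame 8: OPEN (2+1=3). Cumulative: 70
Frame 9: SPARE (4+6=10). 10 + next roll (10) = 20. Cumulative: 90
Frame 10: STRIKE. Sum of all frame-10 rolls (10+3+6) = 19. Cumulative: 109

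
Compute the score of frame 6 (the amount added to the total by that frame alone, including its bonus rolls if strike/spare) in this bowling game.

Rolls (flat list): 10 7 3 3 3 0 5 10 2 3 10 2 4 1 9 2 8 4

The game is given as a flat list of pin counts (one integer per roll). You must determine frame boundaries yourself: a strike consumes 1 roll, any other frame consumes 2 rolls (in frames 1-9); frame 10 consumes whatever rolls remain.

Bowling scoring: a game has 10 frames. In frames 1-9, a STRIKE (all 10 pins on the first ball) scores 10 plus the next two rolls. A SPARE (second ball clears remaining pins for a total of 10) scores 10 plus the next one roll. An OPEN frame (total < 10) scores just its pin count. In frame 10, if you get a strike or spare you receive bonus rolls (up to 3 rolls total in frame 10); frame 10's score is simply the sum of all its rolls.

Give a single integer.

Frame 1: STRIKE. 10 + next two rolls (7+3) = 20. Cumulative: 20
Frame 2: SPARE (7+3=10). 10 + next roll (3) = 13. Cumulative: 33
Frame 3: OPEN (3+3=6). Cumulative: 39
Frame 4: OPEN (0+5=5). Cumulative: 44
Frame 5: STRIKE. 10 + next two rolls (2+3) = 15. Cumulative: 59
Frame 6: OPEN (2+3=5). Cumulative: 64
Frame 7: STRIKE. 10 + next two rolls (2+4) = 16. Cumulative: 80
Frame 8: OPEN (2+4=6). Cumulative: 86

Answer: 5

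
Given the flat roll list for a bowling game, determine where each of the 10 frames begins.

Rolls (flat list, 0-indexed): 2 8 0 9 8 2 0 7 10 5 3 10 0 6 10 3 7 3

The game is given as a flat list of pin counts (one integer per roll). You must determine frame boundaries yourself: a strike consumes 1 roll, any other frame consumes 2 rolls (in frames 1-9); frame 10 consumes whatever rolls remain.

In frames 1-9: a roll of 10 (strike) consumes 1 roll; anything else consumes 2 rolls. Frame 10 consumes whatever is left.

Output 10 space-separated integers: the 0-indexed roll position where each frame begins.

Answer: 0 2 4 6 8 9 11 12 14 15

Derivation:
Frame 1 starts at roll index 0: rolls=2,8 (sum=10), consumes 2 rolls
Frame 2 starts at roll index 2: rolls=0,9 (sum=9), consumes 2 rolls
Frame 3 starts at roll index 4: rolls=8,2 (sum=10), consumes 2 rolls
Frame 4 starts at roll index 6: rolls=0,7 (sum=7), consumes 2 rolls
Frame 5 starts at roll index 8: roll=10 (strike), consumes 1 roll
Frame 6 starts at roll index 9: rolls=5,3 (sum=8), consumes 2 rolls
Frame 7 starts at roll index 11: roll=10 (strike), consumes 1 roll
Frame 8 starts at roll index 12: rolls=0,6 (sum=6), consumes 2 rolls
Frame 9 starts at roll index 14: roll=10 (strike), consumes 1 roll
Frame 10 starts at roll index 15: 3 remaining rolls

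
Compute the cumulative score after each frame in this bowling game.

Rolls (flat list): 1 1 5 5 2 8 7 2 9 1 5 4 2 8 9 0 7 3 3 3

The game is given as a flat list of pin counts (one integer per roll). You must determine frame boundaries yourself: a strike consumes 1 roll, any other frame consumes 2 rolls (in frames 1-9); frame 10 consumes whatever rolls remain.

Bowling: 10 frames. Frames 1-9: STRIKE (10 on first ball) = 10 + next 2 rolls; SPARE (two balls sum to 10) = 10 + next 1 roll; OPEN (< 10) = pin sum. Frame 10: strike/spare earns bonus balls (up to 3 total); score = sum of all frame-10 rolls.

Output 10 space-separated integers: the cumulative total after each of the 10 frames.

Frame 1: OPEN (1+1=2). Cumulative: 2
Frame 2: SPARE (5+5=10). 10 + next roll (2) = 12. Cumulative: 14
Frame 3: SPARE (2+8=10). 10 + next roll (7) = 17. Cumulative: 31
Frame 4: OPEN (7+2=9). Cumulative: 40
Frame 5: SPARE (9+1=10). 10 + next roll (5) = 15. Cumulative: 55
Frame 6: OPEN (5+4=9). Cumulative: 64
Frame 7: SPARE (2+8=10). 10 + next roll (9) = 19. Cumulative: 83
Frame 8: OPEN (9+0=9). Cumulative: 92
Frame 9: SPARE (7+3=10). 10 + next roll (3) = 13. Cumulative: 105
Frame 10: OPEN. Sum of all frame-10 rolls (3+3) = 6. Cumulative: 111

Answer: 2 14 31 40 55 64 83 92 105 111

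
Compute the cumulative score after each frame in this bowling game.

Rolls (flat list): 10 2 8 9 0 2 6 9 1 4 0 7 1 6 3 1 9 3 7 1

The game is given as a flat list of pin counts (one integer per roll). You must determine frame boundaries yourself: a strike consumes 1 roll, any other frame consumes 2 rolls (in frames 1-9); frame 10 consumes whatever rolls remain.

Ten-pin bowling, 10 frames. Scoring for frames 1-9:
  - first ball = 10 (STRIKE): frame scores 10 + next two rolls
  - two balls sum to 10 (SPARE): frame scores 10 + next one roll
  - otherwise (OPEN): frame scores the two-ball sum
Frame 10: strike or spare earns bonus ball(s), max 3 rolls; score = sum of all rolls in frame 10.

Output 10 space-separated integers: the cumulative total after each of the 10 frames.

Answer: 20 39 48 56 70 74 82 91 104 115

Derivation:
Frame 1: STRIKE. 10 + next two rolls (2+8) = 20. Cumulative: 20
Frame 2: SPARE (2+8=10). 10 + next roll (9) = 19. Cumulative: 39
Frame 3: OPEN (9+0=9). Cumulative: 48
Frame 4: OPEN (2+6=8). Cumulative: 56
Frame 5: SPARE (9+1=10). 10 + next roll (4) = 14. Cumulative: 70
Frame 6: OPEN (4+0=4). Cumulative: 74
Frame 7: OPEN (7+1=8). Cumulative: 82
Frame 8: OPEN (6+3=9). Cumulative: 91
Frame 9: SPARE (1+9=10). 10 + next roll (3) = 13. Cumulative: 104
Frame 10: SPARE. Sum of all frame-10 rolls (3+7+1) = 11. Cumulative: 115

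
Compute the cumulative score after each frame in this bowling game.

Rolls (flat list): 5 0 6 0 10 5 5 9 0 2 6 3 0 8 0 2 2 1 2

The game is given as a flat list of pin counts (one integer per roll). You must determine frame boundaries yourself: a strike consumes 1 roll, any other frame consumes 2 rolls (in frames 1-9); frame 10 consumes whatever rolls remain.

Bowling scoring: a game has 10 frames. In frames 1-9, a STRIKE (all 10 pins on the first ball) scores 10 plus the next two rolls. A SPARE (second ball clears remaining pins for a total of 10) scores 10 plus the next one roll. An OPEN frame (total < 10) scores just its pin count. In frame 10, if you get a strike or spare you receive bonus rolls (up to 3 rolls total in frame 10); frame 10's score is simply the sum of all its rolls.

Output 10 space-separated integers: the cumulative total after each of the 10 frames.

Answer: 5 11 31 50 59 67 70 78 82 85

Derivation:
Frame 1: OPEN (5+0=5). Cumulative: 5
Frame 2: OPEN (6+0=6). Cumulative: 11
Frame 3: STRIKE. 10 + next two rolls (5+5) = 20. Cumulative: 31
Frame 4: SPARE (5+5=10). 10 + next roll (9) = 19. Cumulative: 50
Frame 5: OPEN (9+0=9). Cumulative: 59
Frame 6: OPEN (2+6=8). Cumulative: 67
Frame 7: OPEN (3+0=3). Cumulative: 70
Frame 8: OPEN (8+0=8). Cumulative: 78
Frame 9: OPEN (2+2=4). Cumulative: 82
Frame 10: OPEN. Sum of all frame-10 rolls (1+2) = 3. Cumulative: 85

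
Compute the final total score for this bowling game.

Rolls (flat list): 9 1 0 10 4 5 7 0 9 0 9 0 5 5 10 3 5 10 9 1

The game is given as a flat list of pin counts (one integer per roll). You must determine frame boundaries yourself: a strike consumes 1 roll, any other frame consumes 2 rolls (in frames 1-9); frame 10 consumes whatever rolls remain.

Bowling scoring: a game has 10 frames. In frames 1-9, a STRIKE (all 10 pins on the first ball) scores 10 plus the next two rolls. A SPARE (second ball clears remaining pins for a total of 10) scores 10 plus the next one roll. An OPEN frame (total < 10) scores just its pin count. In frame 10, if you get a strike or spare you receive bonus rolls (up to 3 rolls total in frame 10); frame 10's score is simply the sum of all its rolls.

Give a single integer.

Answer: 124

Derivation:
Frame 1: SPARE (9+1=10). 10 + next roll (0) = 10. Cumulative: 10
Frame 2: SPARE (0+10=10). 10 + next roll (4) = 14. Cumulative: 24
Frame 3: OPEN (4+5=9). Cumulative: 33
Frame 4: OPEN (7+0=7). Cumulative: 40
Frame 5: OPEN (9+0=9). Cumulative: 49
Frame 6: OPEN (9+0=9). Cumulative: 58
Frame 7: SPARE (5+5=10). 10 + next roll (10) = 20. Cumulative: 78
Frame 8: STRIKE. 10 + next two rolls (3+5) = 18. Cumulative: 96
Frame 9: OPEN (3+5=8). Cumulative: 104
Frame 10: STRIKE. Sum of all frame-10 rolls (10+9+1) = 20. Cumulative: 124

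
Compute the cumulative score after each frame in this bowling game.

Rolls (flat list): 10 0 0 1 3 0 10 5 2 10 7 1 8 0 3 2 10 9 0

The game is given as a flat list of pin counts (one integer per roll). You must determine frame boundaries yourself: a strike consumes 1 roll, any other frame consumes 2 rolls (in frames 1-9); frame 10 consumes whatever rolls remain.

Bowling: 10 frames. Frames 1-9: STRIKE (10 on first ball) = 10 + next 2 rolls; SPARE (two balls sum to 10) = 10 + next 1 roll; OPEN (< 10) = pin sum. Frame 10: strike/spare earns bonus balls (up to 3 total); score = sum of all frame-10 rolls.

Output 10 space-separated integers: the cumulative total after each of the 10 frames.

Answer: 10 10 14 29 36 54 62 70 75 94

Derivation:
Frame 1: STRIKE. 10 + next two rolls (0+0) = 10. Cumulative: 10
Frame 2: OPEN (0+0=0). Cumulative: 10
Frame 3: OPEN (1+3=4). Cumulative: 14
Frame 4: SPARE (0+10=10). 10 + next roll (5) = 15. Cumulative: 29
Frame 5: OPEN (5+2=7). Cumulative: 36
Frame 6: STRIKE. 10 + next two rolls (7+1) = 18. Cumulative: 54
Frame 7: OPEN (7+1=8). Cumulative: 62
Frame 8: OPEN (8+0=8). Cumulative: 70
Frame 9: OPEN (3+2=5). Cumulative: 75
Frame 10: STRIKE. Sum of all frame-10 rolls (10+9+0) = 19. Cumulative: 94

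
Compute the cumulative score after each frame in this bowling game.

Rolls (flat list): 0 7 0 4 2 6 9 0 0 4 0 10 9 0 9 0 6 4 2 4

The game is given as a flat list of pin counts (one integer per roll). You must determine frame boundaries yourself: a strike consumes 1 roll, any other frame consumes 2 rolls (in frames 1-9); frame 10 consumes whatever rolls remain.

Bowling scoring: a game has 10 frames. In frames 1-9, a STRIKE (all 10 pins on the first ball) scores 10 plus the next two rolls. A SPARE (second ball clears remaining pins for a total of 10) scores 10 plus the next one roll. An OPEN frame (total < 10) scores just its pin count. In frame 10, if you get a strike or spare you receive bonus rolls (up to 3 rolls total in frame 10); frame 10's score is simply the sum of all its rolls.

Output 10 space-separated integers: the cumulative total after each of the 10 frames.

Frame 1: OPEN (0+7=7). Cumulative: 7
Frame 2: OPEN (0+4=4). Cumulative: 11
Frame 3: OPEN (2+6=8). Cumulative: 19
Frame 4: OPEN (9+0=9). Cumulative: 28
Frame 5: OPEN (0+4=4). Cumulative: 32
Frame 6: SPARE (0+10=10). 10 + next roll (9) = 19. Cumulative: 51
Frame 7: OPEN (9+0=9). Cumulative: 60
Frame 8: OPEN (9+0=9). Cumulative: 69
Frame 9: SPARE (6+4=10). 10 + next roll (2) = 12. Cumulative: 81
Frame 10: OPEN. Sum of all frame-10 rolls (2+4) = 6. Cumulative: 87

Answer: 7 11 19 28 32 51 60 69 81 87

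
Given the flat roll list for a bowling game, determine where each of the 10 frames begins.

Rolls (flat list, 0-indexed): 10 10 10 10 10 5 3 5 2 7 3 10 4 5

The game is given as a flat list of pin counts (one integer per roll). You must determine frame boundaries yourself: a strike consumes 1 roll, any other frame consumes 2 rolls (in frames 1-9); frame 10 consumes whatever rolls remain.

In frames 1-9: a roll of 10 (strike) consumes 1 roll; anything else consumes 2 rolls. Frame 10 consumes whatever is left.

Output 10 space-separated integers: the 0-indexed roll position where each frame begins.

Answer: 0 1 2 3 4 5 7 9 11 12

Derivation:
Frame 1 starts at roll index 0: roll=10 (strike), consumes 1 roll
Frame 2 starts at roll index 1: roll=10 (strike), consumes 1 roll
Frame 3 starts at roll index 2: roll=10 (strike), consumes 1 roll
Frame 4 starts at roll index 3: roll=10 (strike), consumes 1 roll
Frame 5 starts at roll index 4: roll=10 (strike), consumes 1 roll
Frame 6 starts at roll index 5: rolls=5,3 (sum=8), consumes 2 rolls
Frame 7 starts at roll index 7: rolls=5,2 (sum=7), consumes 2 rolls
Frame 8 starts at roll index 9: rolls=7,3 (sum=10), consumes 2 rolls
Frame 9 starts at roll index 11: roll=10 (strike), consumes 1 roll
Frame 10 starts at roll index 12: 2 remaining rolls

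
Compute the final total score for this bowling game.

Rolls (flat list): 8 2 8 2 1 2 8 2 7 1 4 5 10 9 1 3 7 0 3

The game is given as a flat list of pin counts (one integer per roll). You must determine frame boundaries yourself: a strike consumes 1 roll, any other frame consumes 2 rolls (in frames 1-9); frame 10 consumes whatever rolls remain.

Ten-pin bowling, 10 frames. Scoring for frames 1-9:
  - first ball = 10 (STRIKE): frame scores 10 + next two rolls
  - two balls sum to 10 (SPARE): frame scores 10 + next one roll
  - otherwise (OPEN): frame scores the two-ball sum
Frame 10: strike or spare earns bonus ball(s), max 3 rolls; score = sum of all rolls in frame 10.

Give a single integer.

Frame 1: SPARE (8+2=10). 10 + next roll (8) = 18. Cumulative: 18
Frame 2: SPARE (8+2=10). 10 + next roll (1) = 11. Cumulative: 29
Frame 3: OPEN (1+2=3). Cumulative: 32
Frame 4: SPARE (8+2=10). 10 + next roll (7) = 17. Cumulative: 49
Frame 5: OPEN (7+1=8). Cumulative: 57
Frame 6: OPEN (4+5=9). Cumulative: 66
Frame 7: STRIKE. 10 + next two rolls (9+1) = 20. Cumulative: 86
Frame 8: SPARE (9+1=10). 10 + next roll (3) = 13. Cumulative: 99
Frame 9: SPARE (3+7=10). 10 + next roll (0) = 10. Cumulative: 109
Frame 10: OPEN. Sum of all frame-10 rolls (0+3) = 3. Cumulative: 112

Answer: 112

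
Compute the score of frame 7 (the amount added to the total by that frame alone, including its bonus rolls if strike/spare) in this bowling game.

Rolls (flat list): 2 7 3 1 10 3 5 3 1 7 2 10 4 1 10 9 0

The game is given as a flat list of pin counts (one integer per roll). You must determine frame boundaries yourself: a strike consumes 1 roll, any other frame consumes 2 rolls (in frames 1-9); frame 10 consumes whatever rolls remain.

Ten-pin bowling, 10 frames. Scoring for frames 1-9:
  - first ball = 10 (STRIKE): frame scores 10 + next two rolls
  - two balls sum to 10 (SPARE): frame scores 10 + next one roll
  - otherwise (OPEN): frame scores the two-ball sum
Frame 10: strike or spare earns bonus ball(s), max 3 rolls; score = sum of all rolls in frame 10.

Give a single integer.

Answer: 15

Derivation:
Frame 1: OPEN (2+7=9). Cumulative: 9
Frame 2: OPEN (3+1=4). Cumulative: 13
Frame 3: STRIKE. 10 + next two rolls (3+5) = 18. Cumulative: 31
Frame 4: OPEN (3+5=8). Cumulative: 39
Frame 5: OPEN (3+1=4). Cumulative: 43
Frame 6: OPEN (7+2=9). Cumulative: 52
Frame 7: STRIKE. 10 + next two rolls (4+1) = 15. Cumulative: 67
Frame 8: OPEN (4+1=5). Cumulative: 72
Frame 9: STRIKE. 10 + next two rolls (9+0) = 19. Cumulative: 91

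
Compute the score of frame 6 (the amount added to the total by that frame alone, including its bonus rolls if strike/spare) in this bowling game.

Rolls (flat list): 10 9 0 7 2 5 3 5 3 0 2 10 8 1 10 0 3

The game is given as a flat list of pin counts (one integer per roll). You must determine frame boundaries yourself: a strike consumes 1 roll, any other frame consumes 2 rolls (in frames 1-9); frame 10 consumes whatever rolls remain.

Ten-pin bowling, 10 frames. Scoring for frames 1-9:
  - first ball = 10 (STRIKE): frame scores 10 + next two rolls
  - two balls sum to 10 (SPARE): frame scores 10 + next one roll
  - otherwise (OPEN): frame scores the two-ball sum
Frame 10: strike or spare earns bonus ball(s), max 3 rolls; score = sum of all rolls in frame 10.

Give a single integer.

Frame 1: STRIKE. 10 + next two rolls (9+0) = 19. Cumulative: 19
Frame 2: OPEN (9+0=9). Cumulative: 28
Frame 3: OPEN (7+2=9). Cumulative: 37
Frame 4: OPEN (5+3=8). Cumulative: 45
Frame 5: OPEN (5+3=8). Cumulative: 53
Frame 6: OPEN (0+2=2). Cumulative: 55
Frame 7: STRIKE. 10 + next two rolls (8+1) = 19. Cumulative: 74
Frame 8: OPEN (8+1=9). Cumulative: 83

Answer: 2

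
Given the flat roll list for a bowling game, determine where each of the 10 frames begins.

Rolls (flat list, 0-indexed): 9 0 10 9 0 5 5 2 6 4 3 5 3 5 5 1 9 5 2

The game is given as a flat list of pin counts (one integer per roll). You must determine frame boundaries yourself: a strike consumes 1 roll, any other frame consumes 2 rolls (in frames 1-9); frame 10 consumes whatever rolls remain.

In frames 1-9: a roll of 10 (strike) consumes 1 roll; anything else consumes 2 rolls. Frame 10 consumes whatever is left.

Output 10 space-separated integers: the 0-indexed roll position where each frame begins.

Frame 1 starts at roll index 0: rolls=9,0 (sum=9), consumes 2 rolls
Frame 2 starts at roll index 2: roll=10 (strike), consumes 1 roll
Frame 3 starts at roll index 3: rolls=9,0 (sum=9), consumes 2 rolls
Frame 4 starts at roll index 5: rolls=5,5 (sum=10), consumes 2 rolls
Frame 5 starts at roll index 7: rolls=2,6 (sum=8), consumes 2 rolls
Frame 6 starts at roll index 9: rolls=4,3 (sum=7), consumes 2 rolls
Frame 7 starts at roll index 11: rolls=5,3 (sum=8), consumes 2 rolls
Frame 8 starts at roll index 13: rolls=5,5 (sum=10), consumes 2 rolls
Frame 9 starts at roll index 15: rolls=1,9 (sum=10), consumes 2 rolls
Frame 10 starts at roll index 17: 2 remaining rolls

Answer: 0 2 3 5 7 9 11 13 15 17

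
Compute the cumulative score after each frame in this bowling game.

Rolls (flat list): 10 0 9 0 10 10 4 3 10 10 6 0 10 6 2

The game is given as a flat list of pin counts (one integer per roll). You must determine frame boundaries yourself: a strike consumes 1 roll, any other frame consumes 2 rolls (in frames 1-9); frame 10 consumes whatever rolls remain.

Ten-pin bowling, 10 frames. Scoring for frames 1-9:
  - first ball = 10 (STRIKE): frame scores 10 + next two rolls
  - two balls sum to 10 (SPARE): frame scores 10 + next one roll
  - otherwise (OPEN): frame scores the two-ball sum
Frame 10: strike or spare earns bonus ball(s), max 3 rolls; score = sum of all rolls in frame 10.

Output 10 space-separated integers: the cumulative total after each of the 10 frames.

Answer: 19 28 48 65 72 98 114 120 138 146

Derivation:
Frame 1: STRIKE. 10 + next two rolls (0+9) = 19. Cumulative: 19
Frame 2: OPEN (0+9=9). Cumulative: 28
Frame 3: SPARE (0+10=10). 10 + next roll (10) = 20. Cumulative: 48
Frame 4: STRIKE. 10 + next two rolls (4+3) = 17. Cumulative: 65
Frame 5: OPEN (4+3=7). Cumulative: 72
Frame 6: STRIKE. 10 + next two rolls (10+6) = 26. Cumulative: 98
Frame 7: STRIKE. 10 + next two rolls (6+0) = 16. Cumulative: 114
Frame 8: OPEN (6+0=6). Cumulative: 120
Frame 9: STRIKE. 10 + next two rolls (6+2) = 18. Cumulative: 138
Frame 10: OPEN. Sum of all frame-10 rolls (6+2) = 8. Cumulative: 146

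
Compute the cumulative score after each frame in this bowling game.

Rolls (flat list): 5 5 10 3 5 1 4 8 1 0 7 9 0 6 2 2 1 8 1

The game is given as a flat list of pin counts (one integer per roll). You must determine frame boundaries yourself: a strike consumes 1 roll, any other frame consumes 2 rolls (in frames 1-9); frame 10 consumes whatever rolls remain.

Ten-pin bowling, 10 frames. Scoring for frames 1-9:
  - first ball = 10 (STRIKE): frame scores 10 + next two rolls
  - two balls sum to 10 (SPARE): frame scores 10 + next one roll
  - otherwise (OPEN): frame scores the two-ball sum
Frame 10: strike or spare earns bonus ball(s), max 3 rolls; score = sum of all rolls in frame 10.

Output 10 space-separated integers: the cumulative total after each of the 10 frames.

Answer: 20 38 46 51 60 67 76 84 87 96

Derivation:
Frame 1: SPARE (5+5=10). 10 + next roll (10) = 20. Cumulative: 20
Frame 2: STRIKE. 10 + next two rolls (3+5) = 18. Cumulative: 38
Frame 3: OPEN (3+5=8). Cumulative: 46
Frame 4: OPEN (1+4=5). Cumulative: 51
Frame 5: OPEN (8+1=9). Cumulative: 60
Frame 6: OPEN (0+7=7). Cumulative: 67
Frame 7: OPEN (9+0=9). Cumulative: 76
Frame 8: OPEN (6+2=8). Cumulative: 84
Frame 9: OPEN (2+1=3). Cumulative: 87
Frame 10: OPEN. Sum of all frame-10 rolls (8+1) = 9. Cumulative: 96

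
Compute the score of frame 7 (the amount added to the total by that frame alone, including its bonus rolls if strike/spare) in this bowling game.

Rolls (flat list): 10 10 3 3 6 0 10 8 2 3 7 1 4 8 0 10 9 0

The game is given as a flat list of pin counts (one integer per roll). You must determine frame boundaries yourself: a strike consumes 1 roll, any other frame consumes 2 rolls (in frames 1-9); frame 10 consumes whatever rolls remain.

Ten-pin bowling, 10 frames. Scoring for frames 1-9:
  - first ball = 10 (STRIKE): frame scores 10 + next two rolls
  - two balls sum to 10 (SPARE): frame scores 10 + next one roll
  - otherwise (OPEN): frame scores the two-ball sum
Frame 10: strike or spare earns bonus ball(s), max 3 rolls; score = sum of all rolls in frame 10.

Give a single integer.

Frame 1: STRIKE. 10 + next two rolls (10+3) = 23. Cumulative: 23
Frame 2: STRIKE. 10 + next two rolls (3+3) = 16. Cumulative: 39
Frame 3: OPEN (3+3=6). Cumulative: 45
Frame 4: OPEN (6+0=6). Cumulative: 51
Frame 5: STRIKE. 10 + next two rolls (8+2) = 20. Cumulative: 71
Frame 6: SPARE (8+2=10). 10 + next roll (3) = 13. Cumulative: 84
Frame 7: SPARE (3+7=10). 10 + next roll (1) = 11. Cumulative: 95
Frame 8: OPEN (1+4=5). Cumulative: 100
Frame 9: OPEN (8+0=8). Cumulative: 108

Answer: 11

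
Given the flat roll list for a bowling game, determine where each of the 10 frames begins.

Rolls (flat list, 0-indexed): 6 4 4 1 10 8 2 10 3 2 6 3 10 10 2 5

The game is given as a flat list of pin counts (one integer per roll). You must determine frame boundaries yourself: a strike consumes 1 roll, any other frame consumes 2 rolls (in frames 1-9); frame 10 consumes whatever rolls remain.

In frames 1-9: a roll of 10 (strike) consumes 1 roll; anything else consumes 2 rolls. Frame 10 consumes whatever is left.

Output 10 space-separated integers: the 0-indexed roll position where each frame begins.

Frame 1 starts at roll index 0: rolls=6,4 (sum=10), consumes 2 rolls
Frame 2 starts at roll index 2: rolls=4,1 (sum=5), consumes 2 rolls
Frame 3 starts at roll index 4: roll=10 (strike), consumes 1 roll
Frame 4 starts at roll index 5: rolls=8,2 (sum=10), consumes 2 rolls
Frame 5 starts at roll index 7: roll=10 (strike), consumes 1 roll
Frame 6 starts at roll index 8: rolls=3,2 (sum=5), consumes 2 rolls
Frame 7 starts at roll index 10: rolls=6,3 (sum=9), consumes 2 rolls
Frame 8 starts at roll index 12: roll=10 (strike), consumes 1 roll
Frame 9 starts at roll index 13: roll=10 (strike), consumes 1 roll
Frame 10 starts at roll index 14: 2 remaining rolls

Answer: 0 2 4 5 7 8 10 12 13 14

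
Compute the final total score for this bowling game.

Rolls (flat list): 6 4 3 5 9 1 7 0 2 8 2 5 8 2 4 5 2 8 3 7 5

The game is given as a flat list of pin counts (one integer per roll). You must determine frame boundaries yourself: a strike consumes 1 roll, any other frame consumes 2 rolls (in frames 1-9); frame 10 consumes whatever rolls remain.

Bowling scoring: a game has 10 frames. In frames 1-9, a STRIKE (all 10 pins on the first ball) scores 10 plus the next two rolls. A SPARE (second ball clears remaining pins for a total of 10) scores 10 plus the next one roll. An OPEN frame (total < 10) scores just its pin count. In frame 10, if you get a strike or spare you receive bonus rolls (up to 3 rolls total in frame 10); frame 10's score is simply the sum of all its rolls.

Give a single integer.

Frame 1: SPARE (6+4=10). 10 + next roll (3) = 13. Cumulative: 13
Frame 2: OPEN (3+5=8). Cumulative: 21
Frame 3: SPARE (9+1=10). 10 + next roll (7) = 17. Cumulative: 38
Frame 4: OPEN (7+0=7). Cumulative: 45
Frame 5: SPARE (2+8=10). 10 + next roll (2) = 12. Cumulative: 57
Frame 6: OPEN (2+5=7). Cumulative: 64
Frame 7: SPARE (8+2=10). 10 + next roll (4) = 14. Cumulative: 78
Frame 8: OPEN (4+5=9). Cumulative: 87
Frame 9: SPARE (2+8=10). 10 + next roll (3) = 13. Cumulative: 100
Frame 10: SPARE. Sum of all frame-10 rolls (3+7+5) = 15. Cumulative: 115

Answer: 115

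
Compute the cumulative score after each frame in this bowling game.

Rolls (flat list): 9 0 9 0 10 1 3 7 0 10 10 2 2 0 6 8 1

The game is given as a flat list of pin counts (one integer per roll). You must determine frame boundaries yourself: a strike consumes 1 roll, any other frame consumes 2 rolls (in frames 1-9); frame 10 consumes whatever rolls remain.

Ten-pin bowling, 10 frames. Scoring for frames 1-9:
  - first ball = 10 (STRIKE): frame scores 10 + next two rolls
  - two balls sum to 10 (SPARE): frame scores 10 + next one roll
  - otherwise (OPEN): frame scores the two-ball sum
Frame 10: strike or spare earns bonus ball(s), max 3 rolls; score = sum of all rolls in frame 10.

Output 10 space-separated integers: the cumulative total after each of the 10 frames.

Answer: 9 18 32 36 43 65 79 83 89 98

Derivation:
Frame 1: OPEN (9+0=9). Cumulative: 9
Frame 2: OPEN (9+0=9). Cumulative: 18
Frame 3: STRIKE. 10 + next two rolls (1+3) = 14. Cumulative: 32
Frame 4: OPEN (1+3=4). Cumulative: 36
Frame 5: OPEN (7+0=7). Cumulative: 43
Frame 6: STRIKE. 10 + next two rolls (10+2) = 22. Cumulative: 65
Frame 7: STRIKE. 10 + next two rolls (2+2) = 14. Cumulative: 79
Frame 8: OPEN (2+2=4). Cumulative: 83
Frame 9: OPEN (0+6=6). Cumulative: 89
Frame 10: OPEN. Sum of all frame-10 rolls (8+1) = 9. Cumulative: 98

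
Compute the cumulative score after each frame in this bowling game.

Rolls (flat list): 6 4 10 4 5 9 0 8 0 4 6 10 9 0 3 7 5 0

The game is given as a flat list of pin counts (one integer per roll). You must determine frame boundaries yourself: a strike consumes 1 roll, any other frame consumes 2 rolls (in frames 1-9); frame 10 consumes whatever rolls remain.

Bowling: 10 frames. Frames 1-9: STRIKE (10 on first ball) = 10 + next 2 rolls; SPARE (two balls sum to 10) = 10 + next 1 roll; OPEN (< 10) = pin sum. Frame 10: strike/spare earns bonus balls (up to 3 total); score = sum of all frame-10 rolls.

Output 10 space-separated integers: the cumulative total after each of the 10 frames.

Answer: 20 39 48 57 65 85 104 113 128 133

Derivation:
Frame 1: SPARE (6+4=10). 10 + next roll (10) = 20. Cumulative: 20
Frame 2: STRIKE. 10 + next two rolls (4+5) = 19. Cumulative: 39
Frame 3: OPEN (4+5=9). Cumulative: 48
Frame 4: OPEN (9+0=9). Cumulative: 57
Frame 5: OPEN (8+0=8). Cumulative: 65
Frame 6: SPARE (4+6=10). 10 + next roll (10) = 20. Cumulative: 85
Frame 7: STRIKE. 10 + next two rolls (9+0) = 19. Cumulative: 104
Frame 8: OPEN (9+0=9). Cumulative: 113
Frame 9: SPARE (3+7=10). 10 + next roll (5) = 15. Cumulative: 128
Frame 10: OPEN. Sum of all frame-10 rolls (5+0) = 5. Cumulative: 133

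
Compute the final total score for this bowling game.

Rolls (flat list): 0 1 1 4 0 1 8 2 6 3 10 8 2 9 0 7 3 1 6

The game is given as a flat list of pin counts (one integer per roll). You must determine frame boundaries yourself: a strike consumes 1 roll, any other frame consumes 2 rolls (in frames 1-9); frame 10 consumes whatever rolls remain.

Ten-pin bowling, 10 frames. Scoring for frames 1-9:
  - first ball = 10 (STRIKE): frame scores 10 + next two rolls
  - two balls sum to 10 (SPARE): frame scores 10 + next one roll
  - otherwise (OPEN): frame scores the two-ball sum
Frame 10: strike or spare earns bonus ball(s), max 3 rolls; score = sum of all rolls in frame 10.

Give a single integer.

Frame 1: OPEN (0+1=1). Cumulative: 1
Frame 2: OPEN (1+4=5). Cumulative: 6
Frame 3: OPEN (0+1=1). Cumulative: 7
Frame 4: SPARE (8+2=10). 10 + next roll (6) = 16. Cumulative: 23
Frame 5: OPEN (6+3=9). Cumulative: 32
Frame 6: STRIKE. 10 + next two rolls (8+2) = 20. Cumulative: 52
Frame 7: SPARE (8+2=10). 10 + next roll (9) = 19. Cumulative: 71
Frame 8: OPEN (9+0=9). Cumulative: 80
Frame 9: SPARE (7+3=10). 10 + next roll (1) = 11. Cumulative: 91
Frame 10: OPEN. Sum of all frame-10 rolls (1+6) = 7. Cumulative: 98

Answer: 98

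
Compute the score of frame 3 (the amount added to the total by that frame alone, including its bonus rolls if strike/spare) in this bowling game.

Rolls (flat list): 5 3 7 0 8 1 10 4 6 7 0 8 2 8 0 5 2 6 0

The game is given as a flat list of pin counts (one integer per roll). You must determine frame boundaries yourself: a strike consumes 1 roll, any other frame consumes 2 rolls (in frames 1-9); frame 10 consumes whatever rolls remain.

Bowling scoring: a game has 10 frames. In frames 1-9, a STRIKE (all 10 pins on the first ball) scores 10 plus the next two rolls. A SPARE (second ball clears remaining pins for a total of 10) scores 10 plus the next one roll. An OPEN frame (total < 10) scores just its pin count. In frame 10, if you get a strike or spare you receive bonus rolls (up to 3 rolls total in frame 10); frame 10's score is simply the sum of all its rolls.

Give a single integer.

Answer: 9

Derivation:
Frame 1: OPEN (5+3=8). Cumulative: 8
Frame 2: OPEN (7+0=7). Cumulative: 15
Frame 3: OPEN (8+1=9). Cumulative: 24
Frame 4: STRIKE. 10 + next two rolls (4+6) = 20. Cumulative: 44
Frame 5: SPARE (4+6=10). 10 + next roll (7) = 17. Cumulative: 61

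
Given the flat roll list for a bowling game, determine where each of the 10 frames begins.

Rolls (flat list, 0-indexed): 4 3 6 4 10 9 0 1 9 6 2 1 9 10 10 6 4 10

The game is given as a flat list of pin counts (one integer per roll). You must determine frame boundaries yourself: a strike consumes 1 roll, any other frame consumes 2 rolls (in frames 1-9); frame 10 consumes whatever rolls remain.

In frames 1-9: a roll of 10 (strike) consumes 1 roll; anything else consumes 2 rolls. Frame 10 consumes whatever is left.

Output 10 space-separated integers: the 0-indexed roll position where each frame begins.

Frame 1 starts at roll index 0: rolls=4,3 (sum=7), consumes 2 rolls
Frame 2 starts at roll index 2: rolls=6,4 (sum=10), consumes 2 rolls
Frame 3 starts at roll index 4: roll=10 (strike), consumes 1 roll
Frame 4 starts at roll index 5: rolls=9,0 (sum=9), consumes 2 rolls
Frame 5 starts at roll index 7: rolls=1,9 (sum=10), consumes 2 rolls
Frame 6 starts at roll index 9: rolls=6,2 (sum=8), consumes 2 rolls
Frame 7 starts at roll index 11: rolls=1,9 (sum=10), consumes 2 rolls
Frame 8 starts at roll index 13: roll=10 (strike), consumes 1 roll
Frame 9 starts at roll index 14: roll=10 (strike), consumes 1 roll
Frame 10 starts at roll index 15: 3 remaining rolls

Answer: 0 2 4 5 7 9 11 13 14 15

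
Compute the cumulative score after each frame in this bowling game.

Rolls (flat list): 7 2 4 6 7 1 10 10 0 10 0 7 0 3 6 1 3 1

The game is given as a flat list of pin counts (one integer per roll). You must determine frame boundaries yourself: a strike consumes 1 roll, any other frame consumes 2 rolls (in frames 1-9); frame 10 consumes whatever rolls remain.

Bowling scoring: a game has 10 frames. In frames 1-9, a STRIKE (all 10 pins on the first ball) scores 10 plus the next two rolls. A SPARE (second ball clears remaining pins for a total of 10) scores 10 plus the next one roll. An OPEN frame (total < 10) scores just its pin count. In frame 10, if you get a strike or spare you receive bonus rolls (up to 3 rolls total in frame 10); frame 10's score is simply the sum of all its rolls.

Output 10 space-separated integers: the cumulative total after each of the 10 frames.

Answer: 9 26 34 54 74 84 91 94 101 105

Derivation:
Frame 1: OPEN (7+2=9). Cumulative: 9
Frame 2: SPARE (4+6=10). 10 + next roll (7) = 17. Cumulative: 26
Frame 3: OPEN (7+1=8). Cumulative: 34
Frame 4: STRIKE. 10 + next two rolls (10+0) = 20. Cumulative: 54
Frame 5: STRIKE. 10 + next two rolls (0+10) = 20. Cumulative: 74
Frame 6: SPARE (0+10=10). 10 + next roll (0) = 10. Cumulative: 84
Frame 7: OPEN (0+7=7). Cumulative: 91
Frame 8: OPEN (0+3=3). Cumulative: 94
Frame 9: OPEN (6+1=7). Cumulative: 101
Frame 10: OPEN. Sum of all frame-10 rolls (3+1) = 4. Cumulative: 105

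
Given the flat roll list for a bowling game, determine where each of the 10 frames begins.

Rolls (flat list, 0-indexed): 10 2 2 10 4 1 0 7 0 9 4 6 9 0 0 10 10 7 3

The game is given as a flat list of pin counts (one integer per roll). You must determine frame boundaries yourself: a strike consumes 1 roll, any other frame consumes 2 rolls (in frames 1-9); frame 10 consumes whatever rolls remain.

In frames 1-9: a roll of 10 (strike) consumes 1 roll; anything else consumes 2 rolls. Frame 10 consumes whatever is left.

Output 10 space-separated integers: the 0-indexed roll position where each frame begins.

Answer: 0 1 3 4 6 8 10 12 14 16

Derivation:
Frame 1 starts at roll index 0: roll=10 (strike), consumes 1 roll
Frame 2 starts at roll index 1: rolls=2,2 (sum=4), consumes 2 rolls
Frame 3 starts at roll index 3: roll=10 (strike), consumes 1 roll
Frame 4 starts at roll index 4: rolls=4,1 (sum=5), consumes 2 rolls
Frame 5 starts at roll index 6: rolls=0,7 (sum=7), consumes 2 rolls
Frame 6 starts at roll index 8: rolls=0,9 (sum=9), consumes 2 rolls
Frame 7 starts at roll index 10: rolls=4,6 (sum=10), consumes 2 rolls
Frame 8 starts at roll index 12: rolls=9,0 (sum=9), consumes 2 rolls
Frame 9 starts at roll index 14: rolls=0,10 (sum=10), consumes 2 rolls
Frame 10 starts at roll index 16: 3 remaining rolls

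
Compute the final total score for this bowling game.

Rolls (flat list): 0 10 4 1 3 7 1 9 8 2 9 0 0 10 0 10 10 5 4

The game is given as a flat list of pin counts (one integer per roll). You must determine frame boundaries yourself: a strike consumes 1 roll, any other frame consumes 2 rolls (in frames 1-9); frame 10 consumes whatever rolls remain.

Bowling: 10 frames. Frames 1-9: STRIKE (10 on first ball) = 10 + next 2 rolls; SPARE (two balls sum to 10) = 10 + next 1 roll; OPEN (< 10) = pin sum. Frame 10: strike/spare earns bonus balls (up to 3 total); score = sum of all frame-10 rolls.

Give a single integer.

Frame 1: SPARE (0+10=10). 10 + next roll (4) = 14. Cumulative: 14
Frame 2: OPEN (4+1=5). Cumulative: 19
Frame 3: SPARE (3+7=10). 10 + next roll (1) = 11. Cumulative: 30
Frame 4: SPARE (1+9=10). 10 + next roll (8) = 18. Cumulative: 48
Frame 5: SPARE (8+2=10). 10 + next roll (9) = 19. Cumulative: 67
Frame 6: OPEN (9+0=9). Cumulative: 76
Frame 7: SPARE (0+10=10). 10 + next roll (0) = 10. Cumulative: 86
Frame 8: SPARE (0+10=10). 10 + next roll (10) = 20. Cumulative: 106
Frame 9: STRIKE. 10 + next two rolls (5+4) = 19. Cumulative: 125
Frame 10: OPEN. Sum of all frame-10 rolls (5+4) = 9. Cumulative: 134

Answer: 134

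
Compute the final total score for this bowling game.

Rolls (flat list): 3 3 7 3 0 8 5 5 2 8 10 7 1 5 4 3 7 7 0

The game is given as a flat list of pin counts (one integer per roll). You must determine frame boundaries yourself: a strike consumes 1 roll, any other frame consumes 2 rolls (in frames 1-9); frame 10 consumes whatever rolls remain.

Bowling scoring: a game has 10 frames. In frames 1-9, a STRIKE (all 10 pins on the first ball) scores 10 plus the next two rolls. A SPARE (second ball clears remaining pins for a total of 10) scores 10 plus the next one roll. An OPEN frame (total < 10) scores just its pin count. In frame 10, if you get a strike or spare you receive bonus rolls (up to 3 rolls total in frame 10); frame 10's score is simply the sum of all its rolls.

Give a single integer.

Frame 1: OPEN (3+3=6). Cumulative: 6
Frame 2: SPARE (7+3=10). 10 + next roll (0) = 10. Cumulative: 16
Frame 3: OPEN (0+8=8). Cumulative: 24
Frame 4: SPARE (5+5=10). 10 + next roll (2) = 12. Cumulative: 36
Frame 5: SPARE (2+8=10). 10 + next roll (10) = 20. Cumulative: 56
Frame 6: STRIKE. 10 + next two rolls (7+1) = 18. Cumulative: 74
Frame 7: OPEN (7+1=8). Cumulative: 82
Frame 8: OPEN (5+4=9). Cumulative: 91
Frame 9: SPARE (3+7=10). 10 + next roll (7) = 17. Cumulative: 108
Frame 10: OPEN. Sum of all frame-10 rolls (7+0) = 7. Cumulative: 115

Answer: 115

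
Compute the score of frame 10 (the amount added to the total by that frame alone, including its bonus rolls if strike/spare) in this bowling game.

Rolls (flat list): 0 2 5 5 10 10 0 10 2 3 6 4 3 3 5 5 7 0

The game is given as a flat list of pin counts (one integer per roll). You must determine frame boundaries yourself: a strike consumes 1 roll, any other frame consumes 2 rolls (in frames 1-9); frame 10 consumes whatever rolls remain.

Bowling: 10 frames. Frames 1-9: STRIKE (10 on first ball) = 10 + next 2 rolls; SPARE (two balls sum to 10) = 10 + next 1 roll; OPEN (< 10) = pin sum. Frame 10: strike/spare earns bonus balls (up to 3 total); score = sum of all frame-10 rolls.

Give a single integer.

Answer: 7

Derivation:
Frame 1: OPEN (0+2=2). Cumulative: 2
Frame 2: SPARE (5+5=10). 10 + next roll (10) = 20. Cumulative: 22
Frame 3: STRIKE. 10 + next two rolls (10+0) = 20. Cumulative: 42
Frame 4: STRIKE. 10 + next two rolls (0+10) = 20. Cumulative: 62
Frame 5: SPARE (0+10=10). 10 + next roll (2) = 12. Cumulative: 74
Frame 6: OPEN (2+3=5). Cumulative: 79
Frame 7: SPARE (6+4=10). 10 + next roll (3) = 13. Cumulative: 92
Frame 8: OPEN (3+3=6). Cumulative: 98
Frame 9: SPARE (5+5=10). 10 + next roll (7) = 17. Cumulative: 115
Frame 10: OPEN. Sum of all frame-10 rolls (7+0) = 7. Cumulative: 122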